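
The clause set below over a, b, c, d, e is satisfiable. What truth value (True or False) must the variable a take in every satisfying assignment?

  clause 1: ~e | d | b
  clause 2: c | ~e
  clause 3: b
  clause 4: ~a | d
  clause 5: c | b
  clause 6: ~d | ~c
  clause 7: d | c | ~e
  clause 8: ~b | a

Suppose a = 0.
From the singleton clause (b), b = 1.
Now (~b) is unsatisfied and unit — conflict.
So every satisfying assignment has a = True.

True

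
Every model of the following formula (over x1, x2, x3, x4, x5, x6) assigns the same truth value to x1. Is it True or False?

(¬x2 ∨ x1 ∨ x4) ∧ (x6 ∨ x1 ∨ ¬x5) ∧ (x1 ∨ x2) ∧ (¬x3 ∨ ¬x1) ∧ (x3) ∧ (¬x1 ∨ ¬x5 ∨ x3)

False

Suppose x1 = True.
Unit clause (¬x3) forces x3 = False.
Now (x3) is unsatisfied and unit — conflict.
So every satisfying assignment has x1 = False.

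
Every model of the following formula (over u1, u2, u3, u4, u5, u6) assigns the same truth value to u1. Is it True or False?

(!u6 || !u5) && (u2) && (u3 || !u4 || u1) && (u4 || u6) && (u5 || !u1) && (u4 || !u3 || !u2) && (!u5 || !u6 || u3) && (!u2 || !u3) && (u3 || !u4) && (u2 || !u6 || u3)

False

Suppose u1 = true.
From the singleton clause (u2), u2 = true.
From the singleton clause (u5), u5 = true.
From the singleton clause (!u6), u6 = false.
From the singleton clause (u4), u4 = true.
From the singleton clause (!u3), u3 = false.
Now (u3) is unsatisfied and unit — conflict.
So every satisfying assignment has u1 = False.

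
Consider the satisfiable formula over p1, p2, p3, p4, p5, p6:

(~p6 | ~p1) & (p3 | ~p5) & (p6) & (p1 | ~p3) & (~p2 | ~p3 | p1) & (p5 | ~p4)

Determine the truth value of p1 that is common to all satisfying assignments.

False

Suppose p1 = 1.
The clause (~p6) is unit, so p6 = 0.
Now (p6) is unsatisfied and unit — conflict.
So every satisfying assignment has p1 = False.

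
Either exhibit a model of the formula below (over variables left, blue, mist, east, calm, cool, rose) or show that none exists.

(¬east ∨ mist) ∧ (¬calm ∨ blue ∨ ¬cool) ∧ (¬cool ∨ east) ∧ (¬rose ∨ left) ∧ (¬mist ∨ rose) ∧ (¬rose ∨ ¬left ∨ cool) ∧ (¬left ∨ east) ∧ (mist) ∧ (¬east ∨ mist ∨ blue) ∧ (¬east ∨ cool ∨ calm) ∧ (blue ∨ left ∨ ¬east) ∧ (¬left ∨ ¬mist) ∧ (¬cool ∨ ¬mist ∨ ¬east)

UNSATISFIABLE

Unit clause (mist) forces mist = True.
Unit clause (rose) forces rose = True.
Unit clause (left) forces left = True.
But (¬left) is also a unit clause — contradiction.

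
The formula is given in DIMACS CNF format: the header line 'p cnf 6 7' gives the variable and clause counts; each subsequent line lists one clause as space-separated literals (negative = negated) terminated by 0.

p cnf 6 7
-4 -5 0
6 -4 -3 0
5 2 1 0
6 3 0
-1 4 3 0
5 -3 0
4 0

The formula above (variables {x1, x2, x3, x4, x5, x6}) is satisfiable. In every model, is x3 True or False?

False

Suppose x3 = True.
(x5) alone gives x5 = True.
(¬x4) alone gives x4 = False.
Now (x4) is unsatisfied and unit — conflict.
So every satisfying assignment has x3 = False.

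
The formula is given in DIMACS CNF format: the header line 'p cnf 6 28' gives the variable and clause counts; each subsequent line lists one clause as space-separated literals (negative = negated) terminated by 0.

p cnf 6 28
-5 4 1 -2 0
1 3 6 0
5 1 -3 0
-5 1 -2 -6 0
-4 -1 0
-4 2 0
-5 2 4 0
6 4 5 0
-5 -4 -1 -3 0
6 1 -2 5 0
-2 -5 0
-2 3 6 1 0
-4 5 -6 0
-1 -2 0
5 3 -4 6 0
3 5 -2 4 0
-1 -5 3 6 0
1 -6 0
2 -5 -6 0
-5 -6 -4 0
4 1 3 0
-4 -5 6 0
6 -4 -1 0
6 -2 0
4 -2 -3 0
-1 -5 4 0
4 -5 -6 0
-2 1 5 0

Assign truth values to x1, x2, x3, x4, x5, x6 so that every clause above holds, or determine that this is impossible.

x1 ↦ True; x2 ↦ False; x3 ↦ True; x4 ↦ False; x5 ↦ False; x6 ↦ True

Branch on x4: set x4 = False.
Branch on x5: set x5 = False.
The clause (x6) is unit, so x6 = True.
The clause (x1) is unit, so x1 = True.
The clause (¬x2) is unit, so x2 = False.
Every clause is now satisfied; x3 is unconstrained.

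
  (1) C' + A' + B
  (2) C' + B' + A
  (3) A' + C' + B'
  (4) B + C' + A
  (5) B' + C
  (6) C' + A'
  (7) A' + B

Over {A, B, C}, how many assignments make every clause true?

There are 2^3 = 8 truth assignments over (A, B, C).
Split on B. With B = 1, the clauses containing B are satisfied and B' drops from the rest; 0 of the 2^2 = 4 assignments to the other variables satisfy what remains.
With B = 0, by the same count on the reduced clause set, 1 assignment works.
Total: 0 + 1 = 1.

1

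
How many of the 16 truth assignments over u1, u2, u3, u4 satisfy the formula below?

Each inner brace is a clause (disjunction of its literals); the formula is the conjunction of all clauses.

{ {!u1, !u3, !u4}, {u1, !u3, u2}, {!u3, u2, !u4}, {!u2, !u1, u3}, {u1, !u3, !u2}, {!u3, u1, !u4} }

8

There are 2^4 = 16 truth assignments over (u1, u2, u3, u4).
Split on u3. With u3 = true, the clauses containing u3 are satisfied and !u3 drops from the rest; 2 of the 2^3 = 8 assignments to the other variables satisfy what remains.
With u3 = false, by the same count on the reduced clause set, 6 assignments work.
Total: 2 + 6 = 8.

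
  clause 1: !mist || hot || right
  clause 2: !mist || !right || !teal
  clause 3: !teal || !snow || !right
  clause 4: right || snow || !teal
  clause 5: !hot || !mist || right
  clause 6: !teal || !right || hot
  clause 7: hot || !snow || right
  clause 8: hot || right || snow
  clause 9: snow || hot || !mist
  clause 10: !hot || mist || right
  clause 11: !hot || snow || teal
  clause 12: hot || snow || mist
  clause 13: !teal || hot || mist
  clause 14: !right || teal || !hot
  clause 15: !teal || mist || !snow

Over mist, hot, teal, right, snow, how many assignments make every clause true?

3

There are 2^5 = 32 truth assignments over (mist, hot, teal, right, snow).
Split on hot. With hot = true, the clauses containing hot are satisfied and !hot drops from the rest; 1 of the 2^4 = 16 assignments to the other variables satisfy what remains.
With hot = false, by the same count on the reduced clause set, 2 assignments work.
(One model: mist=F, hot=F, teal=F, right=T, snow=T.)
Total: 1 + 2 = 3.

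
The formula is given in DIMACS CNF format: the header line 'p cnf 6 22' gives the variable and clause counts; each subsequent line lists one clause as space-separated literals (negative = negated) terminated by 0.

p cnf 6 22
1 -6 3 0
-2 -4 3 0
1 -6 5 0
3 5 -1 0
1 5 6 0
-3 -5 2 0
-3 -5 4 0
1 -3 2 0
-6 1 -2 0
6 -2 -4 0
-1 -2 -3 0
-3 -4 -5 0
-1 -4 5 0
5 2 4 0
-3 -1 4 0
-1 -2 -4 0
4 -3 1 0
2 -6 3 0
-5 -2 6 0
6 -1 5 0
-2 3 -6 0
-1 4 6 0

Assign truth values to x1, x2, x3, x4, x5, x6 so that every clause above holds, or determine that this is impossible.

Branch on x1: set x1 = True.
Branch on x3: set x3 = False.
(x5) alone gives x5 = True.
Branch on x2: set x2 = False.
(¬x6) alone gives x6 = False.
(x4) alone gives x4 = True.
Every clause now holds.

x1=True, x2=False, x3=False, x4=True, x5=True, x6=False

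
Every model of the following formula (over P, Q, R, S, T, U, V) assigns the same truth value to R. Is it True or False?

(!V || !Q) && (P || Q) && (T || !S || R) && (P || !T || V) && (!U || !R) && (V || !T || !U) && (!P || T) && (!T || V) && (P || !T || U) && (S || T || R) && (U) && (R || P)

False

Suppose R = true.
Unit clause (!U) forces U = false.
That conflicts with the unit clause (U).
So every satisfying assignment has R = False.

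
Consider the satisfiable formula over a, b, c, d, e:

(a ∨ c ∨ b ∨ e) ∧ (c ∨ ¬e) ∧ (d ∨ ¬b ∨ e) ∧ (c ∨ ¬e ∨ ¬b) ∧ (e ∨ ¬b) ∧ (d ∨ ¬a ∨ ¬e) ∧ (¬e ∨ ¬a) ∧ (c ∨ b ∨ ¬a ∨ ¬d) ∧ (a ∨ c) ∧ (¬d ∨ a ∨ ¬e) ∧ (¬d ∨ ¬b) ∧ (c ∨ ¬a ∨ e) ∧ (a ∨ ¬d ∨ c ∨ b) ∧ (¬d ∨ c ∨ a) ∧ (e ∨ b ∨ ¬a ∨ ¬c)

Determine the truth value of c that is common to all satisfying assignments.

True

Suppose c = False.
From the singleton clause (¬e), e = False.
From the singleton clause (¬b), b = False.
From the singleton clause (a), a = True.
That conflicts with the unit clause (¬a).
So every satisfying assignment has c = True.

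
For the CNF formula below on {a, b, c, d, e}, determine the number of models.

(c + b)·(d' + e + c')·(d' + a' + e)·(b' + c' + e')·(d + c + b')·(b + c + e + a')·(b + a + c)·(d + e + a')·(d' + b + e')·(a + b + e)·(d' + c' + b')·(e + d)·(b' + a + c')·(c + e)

4

There are 2^5 = 32 truth assignments over (a, b, c, d, e).
Split on c. With c = 1, the clauses containing c are satisfied and c' drops from the rest; 2 of the 2^4 = 16 assignments to the other variables satisfy what remains.
With c = 0, by the same count on the reduced clause set, 2 assignments work.
Total: 2 + 2 = 4.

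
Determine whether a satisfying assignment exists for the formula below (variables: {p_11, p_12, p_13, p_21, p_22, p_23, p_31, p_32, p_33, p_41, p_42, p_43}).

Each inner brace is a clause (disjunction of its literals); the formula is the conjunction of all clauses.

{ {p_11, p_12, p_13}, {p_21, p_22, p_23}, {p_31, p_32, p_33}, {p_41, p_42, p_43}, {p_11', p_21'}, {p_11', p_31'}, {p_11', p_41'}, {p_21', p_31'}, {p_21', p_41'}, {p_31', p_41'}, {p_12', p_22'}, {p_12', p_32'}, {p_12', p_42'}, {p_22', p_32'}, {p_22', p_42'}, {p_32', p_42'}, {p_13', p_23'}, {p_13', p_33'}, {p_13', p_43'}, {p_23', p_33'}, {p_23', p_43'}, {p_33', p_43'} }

Branch on p_11: set p_11 = 0.
Branch on p_12: set p_12 = 1.
The clause (p_22') is unit, so p_22 = 0.
The clause (p_32') is unit, so p_32 = 0.
The clause (p_42') is unit, so p_42 = 0.
Branch on p_21: set p_21 = 1.
The clause (p_31') is unit, so p_31 = 0.
The clause (p_33) is unit, so p_33 = 1.
The clause (p_41') is unit, so p_41 = 0.
The clause (p_43) is unit, so p_43 = 1.
Now (p_43') is unsatisfied and unit — conflict.
So p_21 must be the other value — set p_21 = 0.
The clause (p_23) is unit, so p_23 = 1.
The clause (p_13') is unit, so p_13 = 0.
The clause (p_33') is unit, so p_33 = 0.
The clause (p_31) is unit, so p_31 = 1.
The clause (p_41') is unit, so p_41 = 0.
The clause (p_43) is unit, so p_43 = 1.
Now (p_43') is unsatisfied and unit — conflict.
Either choice for p_21 ends in contradiction.
So p_12 must be the other value — set p_12 = 0.
The clause (p_13) is unit, so p_13 = 1.
The clause (p_23') is unit, so p_23 = 0.
The clause (p_33') is unit, so p_33 = 0.
The clause (p_43') is unit, so p_43 = 0.
Branch on p_21: set p_21 = 1.
The clause (p_31') is unit, so p_31 = 0.
The clause (p_32) is unit, so p_32 = 1.
The clause (p_41') is unit, so p_41 = 0.
The clause (p_42) is unit, so p_42 = 1.
Now (p_42') is unsatisfied and unit — conflict.
So p_21 must be the other value — set p_21 = 0.
The clause (p_22) is unit, so p_22 = 1.
The clause (p_32') is unit, so p_32 = 0.
The clause (p_31) is unit, so p_31 = 1.
The clause (p_41') is unit, so p_41 = 0.
The clause (p_42) is unit, so p_42 = 1.
Now (p_42') is unsatisfied and unit — conflict.
Either choice for p_21 ends in contradiction.
Either choice for p_12 ends in contradiction.
So p_11 must be the other value — set p_11 = 1.
The clause (p_21') is unit, so p_21 = 0.
The clause (p_31') is unit, so p_31 = 0.
The clause (p_41') is unit, so p_41 = 0.
Branch on p_22: set p_22 = 1.
The clause (p_12') is unit, so p_12 = 0.
The clause (p_32') is unit, so p_32 = 0.
The clause (p_33) is unit, so p_33 = 1.
The clause (p_42') is unit, so p_42 = 0.
The clause (p_43) is unit, so p_43 = 1.
Now (p_43') is unsatisfied and unit — conflict.
So p_22 must be the other value — set p_22 = 0.
The clause (p_23) is unit, so p_23 = 1.
The clause (p_13') is unit, so p_13 = 0.
The clause (p_33') is unit, so p_33 = 0.
The clause (p_32) is unit, so p_32 = 1.
The clause (p_12') is unit, so p_12 = 0.
The clause (p_42') is unit, so p_42 = 0.
The clause (p_43) is unit, so p_43 = 1.
Now (p_43') is unsatisfied and unit — conflict.
Either choice for p_22 ends in contradiction.
Either choice for p_11 ends in contradiction.
No assignment satisfies every clause.

Unsatisfiable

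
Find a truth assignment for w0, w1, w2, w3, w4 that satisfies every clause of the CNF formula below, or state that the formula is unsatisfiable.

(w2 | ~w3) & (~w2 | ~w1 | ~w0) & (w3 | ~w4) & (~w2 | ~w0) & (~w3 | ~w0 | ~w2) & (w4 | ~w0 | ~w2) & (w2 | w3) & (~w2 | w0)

Branch on w2: set w2 = 1.
(~w0) alone gives w0 = 0.
Now (w0) is unsatisfied and unit — conflict.
Undo w2 and try w2 = 0.
(~w3) alone gives w3 = 0.
Now (w3) is unsatisfied and unit — conflict.
Both values of w2 lead to a conflict.

UNSATISFIABLE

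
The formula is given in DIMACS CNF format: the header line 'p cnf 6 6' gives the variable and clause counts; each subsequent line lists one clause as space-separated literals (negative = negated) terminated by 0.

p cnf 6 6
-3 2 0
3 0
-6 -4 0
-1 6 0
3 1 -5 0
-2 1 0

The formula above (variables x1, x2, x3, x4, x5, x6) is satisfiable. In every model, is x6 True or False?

True

Suppose x6 = False.
Unit clause (x3) forces x3 = True.
Unit clause (x2) forces x2 = True.
Unit clause (¬x1) forces x1 = False.
That conflicts with the unit clause (x1).
So every satisfying assignment has x6 = True.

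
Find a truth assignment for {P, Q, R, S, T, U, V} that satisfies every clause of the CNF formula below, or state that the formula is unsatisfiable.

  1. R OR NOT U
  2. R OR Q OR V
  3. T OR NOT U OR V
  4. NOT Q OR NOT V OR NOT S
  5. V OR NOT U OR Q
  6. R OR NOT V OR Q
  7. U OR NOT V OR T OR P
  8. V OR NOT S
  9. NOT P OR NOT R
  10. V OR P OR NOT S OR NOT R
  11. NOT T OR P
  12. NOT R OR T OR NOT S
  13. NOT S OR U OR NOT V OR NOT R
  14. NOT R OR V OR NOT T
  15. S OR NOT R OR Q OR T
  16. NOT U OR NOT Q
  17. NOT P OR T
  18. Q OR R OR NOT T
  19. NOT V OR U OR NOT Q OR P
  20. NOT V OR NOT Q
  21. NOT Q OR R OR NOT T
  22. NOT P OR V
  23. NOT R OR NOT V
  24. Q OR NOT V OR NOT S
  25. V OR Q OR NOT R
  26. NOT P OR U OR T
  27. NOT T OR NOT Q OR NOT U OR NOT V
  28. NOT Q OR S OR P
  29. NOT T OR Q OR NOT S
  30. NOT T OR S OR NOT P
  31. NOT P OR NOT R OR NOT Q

Case R = true:
(NOT P) alone gives P = false.
(NOT T) alone gives T = false.
(NOT S) alone gives S = false.
(Q) alone gives Q = true.
That conflicts with the unit clause (NOT Q).
That branch fails; take R = false instead.
(NOT U) alone gives U = false.
Case Q = true:
(NOT V) alone gives V = false.
(NOT S) alone gives S = false.
(NOT T) alone gives T = false.
(NOT P) alone gives P = false.
That conflicts with the unit clause (P).
That branch fails; take Q = false instead.
(V) alone gives V = true.
That conflicts with the unit clause (NOT V).
Both values of Q lead to a conflict.
Both values of R lead to a conflict.

UNSATISFIABLE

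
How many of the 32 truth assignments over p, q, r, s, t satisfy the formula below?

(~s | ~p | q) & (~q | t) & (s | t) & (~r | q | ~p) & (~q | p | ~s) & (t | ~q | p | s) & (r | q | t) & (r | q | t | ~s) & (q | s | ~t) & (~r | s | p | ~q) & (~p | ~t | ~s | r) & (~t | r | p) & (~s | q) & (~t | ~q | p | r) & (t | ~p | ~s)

There are 2^5 = 32 truth assignments over (p, q, r, s, t).
Split on q. With q = 1, the clauses containing q are satisfied and ~q drops from the rest; 3 of the 2^4 = 16 assignments to the other variables satisfy what remains.
With q = 0, by the same count on the reduced clause set, 0 assignments work.
(One model: p=T, q=T, r=F, s=F, t=T.)
Total: 3 + 0 = 3.

3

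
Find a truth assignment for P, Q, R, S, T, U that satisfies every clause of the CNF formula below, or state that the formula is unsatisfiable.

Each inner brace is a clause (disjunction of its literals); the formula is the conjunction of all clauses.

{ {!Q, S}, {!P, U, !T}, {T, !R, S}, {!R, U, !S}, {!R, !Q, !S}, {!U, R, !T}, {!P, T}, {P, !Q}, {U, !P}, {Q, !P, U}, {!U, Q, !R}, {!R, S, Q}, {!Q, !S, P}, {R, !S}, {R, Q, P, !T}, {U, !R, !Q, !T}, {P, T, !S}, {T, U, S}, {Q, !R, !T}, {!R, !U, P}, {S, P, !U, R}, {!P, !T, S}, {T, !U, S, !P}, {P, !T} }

Try Q = false.
Try P = false.
Unit clause (!T) forces T = false.
Unit clause (!S) forces S = false.
Unit clause (!R) forces R = false.
Unit clause (U) forces U = true.
But (!U) is also a unit clause — contradiction.
Undo P and try P = true.
Unit clause (T) forces T = true.
Unit clause (U) forces U = true.
Unit clause (R) forces R = true.
But (!R) is also a unit clause — contradiction.
Either choice for P ends in contradiction.
Undo Q and try Q = true.
Unit clause (S) forces S = true.
Unit clause (!R) forces R = false.
But (R) is also a unit clause — contradiction.
Either choice for Q ends in contradiction.

UNSATISFIABLE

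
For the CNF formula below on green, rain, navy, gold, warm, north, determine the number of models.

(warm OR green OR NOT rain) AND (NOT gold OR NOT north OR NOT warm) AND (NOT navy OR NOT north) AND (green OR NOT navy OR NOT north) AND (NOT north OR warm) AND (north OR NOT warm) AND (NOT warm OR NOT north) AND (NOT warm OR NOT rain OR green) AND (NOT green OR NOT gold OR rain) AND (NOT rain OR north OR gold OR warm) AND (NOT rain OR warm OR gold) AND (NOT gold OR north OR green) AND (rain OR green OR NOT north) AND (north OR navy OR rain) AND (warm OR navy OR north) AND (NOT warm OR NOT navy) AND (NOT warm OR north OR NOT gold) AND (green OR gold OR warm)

There are 2^6 = 64 truth assignments over (green, rain, navy, gold, warm, north).
Split on green. With green = true, the clauses containing green are satisfied and NOT green drops from the rest; 2 of the 2^5 = 32 assignments to the other variables satisfy what remains.
With green = false, by the same count on the reduced clause set, 0 assignments work.
(One model: green=T, rain=F, navy=T, gold=F, warm=F, north=F.)
Total: 2 + 0 = 2.

2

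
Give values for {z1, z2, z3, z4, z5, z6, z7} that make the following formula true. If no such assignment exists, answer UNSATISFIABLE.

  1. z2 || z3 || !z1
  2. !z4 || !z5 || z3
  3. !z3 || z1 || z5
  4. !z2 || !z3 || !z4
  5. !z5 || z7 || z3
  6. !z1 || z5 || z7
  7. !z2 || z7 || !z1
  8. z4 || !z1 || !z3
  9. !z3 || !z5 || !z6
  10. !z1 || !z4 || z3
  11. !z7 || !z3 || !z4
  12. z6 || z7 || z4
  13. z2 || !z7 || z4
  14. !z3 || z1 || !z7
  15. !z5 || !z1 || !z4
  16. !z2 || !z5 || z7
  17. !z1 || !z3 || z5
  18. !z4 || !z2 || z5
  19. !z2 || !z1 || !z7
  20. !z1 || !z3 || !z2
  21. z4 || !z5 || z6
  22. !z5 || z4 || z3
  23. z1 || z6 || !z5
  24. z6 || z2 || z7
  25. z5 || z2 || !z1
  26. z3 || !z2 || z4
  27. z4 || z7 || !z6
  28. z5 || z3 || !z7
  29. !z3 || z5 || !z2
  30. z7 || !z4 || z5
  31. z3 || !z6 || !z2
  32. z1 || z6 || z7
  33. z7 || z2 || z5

Branch on z2: set z2 = true.
Branch on z3: set z3 = false.
The clause (z4) is unit, so z4 = true.
The clause (!z5) is unit, so z5 = false.
Now (z5) is unsatisfied and unit — conflict.
That branch fails; take z3 = true instead.
The clause (!z4) is unit, so z4 = false.
The clause (!z1) is unit, so z1 = false.
The clause (z5) is unit, so z5 = true.
The clause (!z6) is unit, so z6 = false.
Now (z6) is unsatisfied and unit — conflict.
Both values of z3 lead to a conflict.
That branch fails; take z2 = false instead.
Branch on z3: set z3 = true.
Branch on z1: set z1 = true.
The clause (z4) is unit, so z4 = true.
The clause (!z7) is unit, so z7 = false.
The clause (z5) is unit, so z5 = true.
Now (!z5) is unsatisfied and unit — conflict.
That branch fails; take z1 = false instead.
The clause (z5) is unit, so z5 = true.
The clause (!z6) is unit, so z6 = false.
Now (z6) is unsatisfied and unit — conflict.
Both values of z1 lead to a conflict.
That branch fails; take z3 = false instead.
The clause (!z1) is unit, so z1 = false.
Branch on z4: set z4 = false.
The clause (!z7) is unit, so z7 = false.
The clause (!z5) is unit, so z5 = false.
Now (z5) is unsatisfied and unit — conflict.
That branch fails; take z4 = true instead.
The clause (!z5) is unit, so z5 = false.
The clause (!z7) is unit, so z7 = false.
Now (z7) is unsatisfied and unit — conflict.
Both values of z4 lead to a conflict.
Both values of z3 lead to a conflict.
Both values of z2 lead to a conflict.

UNSATISFIABLE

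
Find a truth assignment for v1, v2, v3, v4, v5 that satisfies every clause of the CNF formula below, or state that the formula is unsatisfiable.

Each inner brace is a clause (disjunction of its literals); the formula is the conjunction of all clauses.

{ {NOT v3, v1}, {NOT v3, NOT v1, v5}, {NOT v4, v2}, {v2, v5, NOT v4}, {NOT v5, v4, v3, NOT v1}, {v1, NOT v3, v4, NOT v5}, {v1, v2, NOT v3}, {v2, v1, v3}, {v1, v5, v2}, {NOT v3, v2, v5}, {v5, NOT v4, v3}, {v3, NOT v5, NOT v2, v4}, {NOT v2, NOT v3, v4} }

v1=true,  v2=true,  v3=true,  v4=true,  v5=true

Case v3 = true:
Unit clause (v1) forces v1 = true.
Unit clause (v5) forces v5 = true.
Case v4 = true:
Unit clause (v2) forces v2 = true.
All clauses are satisfied.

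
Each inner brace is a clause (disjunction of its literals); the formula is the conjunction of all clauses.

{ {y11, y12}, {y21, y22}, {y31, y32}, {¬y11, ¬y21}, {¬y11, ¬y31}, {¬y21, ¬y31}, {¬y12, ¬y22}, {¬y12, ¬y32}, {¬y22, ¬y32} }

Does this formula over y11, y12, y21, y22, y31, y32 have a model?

Suppose y11 = True.
(¬y21) alone gives y21 = False.
(y22) alone gives y22 = True.
(¬y31) alone gives y31 = False.
(y32) alone gives y32 = True.
That conflicts with the unit clause (¬y32).
Backtrack on y11: now try y11 = False.
(y12) alone gives y12 = True.
(¬y22) alone gives y22 = False.
(y21) alone gives y21 = True.
(¬y31) alone gives y31 = False.
(y32) alone gives y32 = True.
That conflicts with the unit clause (¬y32).
Both values of y11 lead to a conflict.
No assignment satisfies every clause.

Unsatisfiable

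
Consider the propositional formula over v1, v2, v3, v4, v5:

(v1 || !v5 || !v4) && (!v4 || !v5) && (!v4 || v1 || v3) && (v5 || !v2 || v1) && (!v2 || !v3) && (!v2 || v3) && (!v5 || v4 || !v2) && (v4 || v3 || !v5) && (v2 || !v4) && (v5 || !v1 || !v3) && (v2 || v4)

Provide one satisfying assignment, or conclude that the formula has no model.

UNSATISFIABLE

Try v4 = false.
Unit clause (v2) forces v2 = true.
Unit clause (!v3) forces v3 = false.
Now (v3) is unsatisfied and unit — conflict.
That branch fails; take v4 = true instead.
Unit clause (!v5) forces v5 = false.
Unit clause (v2) forces v2 = true.
Unit clause (v1) forces v1 = true.
Unit clause (!v3) forces v3 = false.
Now (v3) is unsatisfied and unit — conflict.
Both values of v4 lead to a conflict.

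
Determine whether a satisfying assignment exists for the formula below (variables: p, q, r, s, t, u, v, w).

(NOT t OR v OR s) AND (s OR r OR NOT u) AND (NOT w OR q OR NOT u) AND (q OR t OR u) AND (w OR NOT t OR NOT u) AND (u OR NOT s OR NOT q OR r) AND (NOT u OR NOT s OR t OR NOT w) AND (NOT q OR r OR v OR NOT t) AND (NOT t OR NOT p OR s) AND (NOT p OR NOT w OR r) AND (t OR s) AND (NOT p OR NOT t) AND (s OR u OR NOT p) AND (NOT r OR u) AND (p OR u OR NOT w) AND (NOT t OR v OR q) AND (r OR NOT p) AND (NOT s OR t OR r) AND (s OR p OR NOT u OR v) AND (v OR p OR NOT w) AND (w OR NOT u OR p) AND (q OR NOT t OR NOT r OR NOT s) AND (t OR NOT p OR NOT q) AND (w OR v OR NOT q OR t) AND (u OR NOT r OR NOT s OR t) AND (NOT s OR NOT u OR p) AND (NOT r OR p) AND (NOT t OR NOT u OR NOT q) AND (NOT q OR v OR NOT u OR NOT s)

Branch on t: set t = true.
From the singleton clause (NOT p), p = false.
From the singleton clause (NOT r), r = false.
Branch on v: set v = true.
Branch on s: set s = true.
From the singleton clause (NOT u), u = false.
From the singleton clause (NOT q), q = false.
From the singleton clause (NOT w), w = false.
Every clause now holds.
A satisfying assignment: p=false; q=false; r=false; s=true; t=true; u=false; v=true; w=false.

Satisfiable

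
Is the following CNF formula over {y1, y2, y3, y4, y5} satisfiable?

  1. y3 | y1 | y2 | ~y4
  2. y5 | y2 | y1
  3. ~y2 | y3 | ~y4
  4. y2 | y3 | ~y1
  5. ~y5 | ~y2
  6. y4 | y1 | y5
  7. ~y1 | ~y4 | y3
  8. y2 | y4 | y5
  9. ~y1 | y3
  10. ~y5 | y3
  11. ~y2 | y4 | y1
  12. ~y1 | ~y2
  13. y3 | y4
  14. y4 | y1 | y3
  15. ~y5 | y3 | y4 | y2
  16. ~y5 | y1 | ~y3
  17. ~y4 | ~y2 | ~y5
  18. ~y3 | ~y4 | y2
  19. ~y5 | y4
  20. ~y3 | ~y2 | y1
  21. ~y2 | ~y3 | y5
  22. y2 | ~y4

No

Branch on y5: set y5 = 0.
Branch on y2: set y2 = 1.
The clause (~y1) is unit, so y1 = 0.
The clause (y4) is unit, so y4 = 1.
The clause (y3) is unit, so y3 = 1.
Now (~y3) is unsatisfied and unit — conflict.
Backtrack on y2: now try y2 = 0.
The clause (y1) is unit, so y1 = 1.
The clause (y3) is unit, so y3 = 1.
The clause (y4) is unit, so y4 = 1.
Now (~y4) is unsatisfied and unit — conflict.
Either choice for y2 ends in contradiction.
Backtrack on y5: now try y5 = 1.
The clause (~y2) is unit, so y2 = 0.
The clause (y3) is unit, so y3 = 1.
The clause (y1) is unit, so y1 = 1.
The clause (~y4) is unit, so y4 = 0.
Now (y4) is unsatisfied and unit — conflict.
Either choice for y5 ends in contradiction.
No assignment satisfies every clause.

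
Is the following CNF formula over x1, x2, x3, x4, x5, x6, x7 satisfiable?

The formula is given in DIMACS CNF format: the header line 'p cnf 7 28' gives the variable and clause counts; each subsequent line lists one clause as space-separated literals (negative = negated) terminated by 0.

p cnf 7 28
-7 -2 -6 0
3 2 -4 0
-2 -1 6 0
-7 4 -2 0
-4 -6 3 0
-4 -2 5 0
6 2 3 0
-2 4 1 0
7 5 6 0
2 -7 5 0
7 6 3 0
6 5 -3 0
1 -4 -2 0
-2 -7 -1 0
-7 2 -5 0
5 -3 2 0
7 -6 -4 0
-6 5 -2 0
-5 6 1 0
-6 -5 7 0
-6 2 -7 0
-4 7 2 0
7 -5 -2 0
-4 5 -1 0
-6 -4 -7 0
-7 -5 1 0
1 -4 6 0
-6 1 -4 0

Suppose x7 = False.
Suppose x5 = False.
Unit clause (x6) forces x6 = True.
Unit clause (¬x4) forces x4 = False.
Unit clause (¬x2) forces x2 = False.
Unit clause (¬x3) forces x3 = False.
Every clause is now satisfied; x1 is unconstrained.
A satisfying assignment: x1 ↦ False,  x2 ↦ False,  x3 ↦ False,  x4 ↦ False,  x5 ↦ False,  x6 ↦ True,  x7 ↦ False.

Satisfiable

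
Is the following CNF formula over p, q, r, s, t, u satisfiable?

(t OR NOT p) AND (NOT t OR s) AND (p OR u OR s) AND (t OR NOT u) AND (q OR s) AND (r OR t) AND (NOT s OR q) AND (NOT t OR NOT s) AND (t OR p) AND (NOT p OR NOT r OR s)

No

Branch on t: set t = true.
Unit clause (s) forces s = true.
But (NOT s) is also a unit clause — contradiction.
So t must be the other value — set t = false.
Unit clause (NOT p) forces p = false.
But (p) is also a unit clause — contradiction.
Neither t = true nor t = false works.
No assignment satisfies every clause.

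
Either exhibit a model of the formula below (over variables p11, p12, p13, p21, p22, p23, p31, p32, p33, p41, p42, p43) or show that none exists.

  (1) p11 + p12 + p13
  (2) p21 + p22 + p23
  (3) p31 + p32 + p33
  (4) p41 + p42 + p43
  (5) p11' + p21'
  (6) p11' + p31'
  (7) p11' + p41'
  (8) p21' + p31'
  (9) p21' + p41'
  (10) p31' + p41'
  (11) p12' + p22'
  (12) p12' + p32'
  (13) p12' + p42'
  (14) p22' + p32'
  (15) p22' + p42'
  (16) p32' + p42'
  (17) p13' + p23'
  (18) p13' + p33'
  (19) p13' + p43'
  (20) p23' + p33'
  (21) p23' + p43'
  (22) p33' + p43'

Case p11 = 0:
Case p12 = 1:
From the singleton clause (p22'), p22 = 0.
From the singleton clause (p32'), p32 = 0.
From the singleton clause (p42'), p42 = 0.
Case p21 = 1:
From the singleton clause (p31'), p31 = 0.
From the singleton clause (p33), p33 = 1.
From the singleton clause (p41'), p41 = 0.
From the singleton clause (p43), p43 = 1.
That conflicts with the unit clause (p43').
So p21 must be the other value — set p21 = 0.
From the singleton clause (p23), p23 = 1.
From the singleton clause (p13'), p13 = 0.
From the singleton clause (p33'), p33 = 0.
From the singleton clause (p31), p31 = 1.
From the singleton clause (p41'), p41 = 0.
From the singleton clause (p43), p43 = 1.
That conflicts with the unit clause (p43').
Neither p21 = 1 nor p21 = 0 works.
So p12 must be the other value — set p12 = 0.
From the singleton clause (p13), p13 = 1.
From the singleton clause (p23'), p23 = 0.
From the singleton clause (p33'), p33 = 0.
From the singleton clause (p43'), p43 = 0.
Case p21 = 1:
From the singleton clause (p31'), p31 = 0.
From the singleton clause (p32), p32 = 1.
From the singleton clause (p41'), p41 = 0.
From the singleton clause (p42), p42 = 1.
That conflicts with the unit clause (p42').
So p21 must be the other value — set p21 = 0.
From the singleton clause (p22), p22 = 1.
From the singleton clause (p32'), p32 = 0.
From the singleton clause (p31), p31 = 1.
From the singleton clause (p41'), p41 = 0.
From the singleton clause (p42), p42 = 1.
That conflicts with the unit clause (p42').
Neither p21 = 1 nor p21 = 0 works.
Neither p12 = 1 nor p12 = 0 works.
So p11 must be the other value — set p11 = 1.
From the singleton clause (p21'), p21 = 0.
From the singleton clause (p31'), p31 = 0.
From the singleton clause (p41'), p41 = 0.
Case p22 = 1:
From the singleton clause (p12'), p12 = 0.
From the singleton clause (p32'), p32 = 0.
From the singleton clause (p33), p33 = 1.
From the singleton clause (p42'), p42 = 0.
From the singleton clause (p43), p43 = 1.
That conflicts with the unit clause (p43').
So p22 must be the other value — set p22 = 0.
From the singleton clause (p23), p23 = 1.
From the singleton clause (p13'), p13 = 0.
From the singleton clause (p33'), p33 = 0.
From the singleton clause (p32), p32 = 1.
From the singleton clause (p12'), p12 = 0.
From the singleton clause (p42'), p42 = 0.
From the singleton clause (p43), p43 = 1.
That conflicts with the unit clause (p43').
Neither p22 = 1 nor p22 = 0 works.
Neither p11 = 1 nor p11 = 0 works.

UNSATISFIABLE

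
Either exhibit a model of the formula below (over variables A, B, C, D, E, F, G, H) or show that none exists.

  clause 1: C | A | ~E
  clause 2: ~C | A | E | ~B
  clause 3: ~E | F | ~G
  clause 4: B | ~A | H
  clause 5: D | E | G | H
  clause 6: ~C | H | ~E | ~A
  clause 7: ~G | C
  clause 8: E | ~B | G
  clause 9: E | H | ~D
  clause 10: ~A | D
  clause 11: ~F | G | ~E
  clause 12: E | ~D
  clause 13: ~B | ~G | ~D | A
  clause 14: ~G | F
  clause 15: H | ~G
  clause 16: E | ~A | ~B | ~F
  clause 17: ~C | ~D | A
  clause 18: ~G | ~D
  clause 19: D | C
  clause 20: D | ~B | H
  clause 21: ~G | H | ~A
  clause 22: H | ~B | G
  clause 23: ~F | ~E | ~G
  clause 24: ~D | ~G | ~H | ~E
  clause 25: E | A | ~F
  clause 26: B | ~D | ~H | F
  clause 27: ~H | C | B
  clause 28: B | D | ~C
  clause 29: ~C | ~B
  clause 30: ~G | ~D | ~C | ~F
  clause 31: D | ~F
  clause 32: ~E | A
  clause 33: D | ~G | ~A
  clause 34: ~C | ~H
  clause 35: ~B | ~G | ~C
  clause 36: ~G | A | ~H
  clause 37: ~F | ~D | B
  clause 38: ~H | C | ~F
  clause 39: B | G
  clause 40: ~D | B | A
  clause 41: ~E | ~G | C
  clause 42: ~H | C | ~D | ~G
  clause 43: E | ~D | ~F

A=1,  B=1,  C=0,  D=1,  E=1,  F=0,  G=0,  H=1

Try G = 0.
From the singleton clause (B), B = 1.
From the singleton clause (E), E = 1.
From the singleton clause (~F), F = 0.
From the singleton clause (H), H = 1.
From the singleton clause (~C), C = 0.
From the singleton clause (A), A = 1.
From the singleton clause (D), D = 1.
Every clause now holds.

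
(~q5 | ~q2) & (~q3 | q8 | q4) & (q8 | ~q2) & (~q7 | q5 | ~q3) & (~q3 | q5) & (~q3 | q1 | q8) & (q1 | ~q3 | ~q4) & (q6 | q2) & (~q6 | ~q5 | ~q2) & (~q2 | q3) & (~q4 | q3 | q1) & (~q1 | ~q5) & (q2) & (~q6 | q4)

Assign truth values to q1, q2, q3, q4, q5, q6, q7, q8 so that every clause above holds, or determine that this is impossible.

UNSATISFIABLE

Unit clause (q2) forces q2 = 1.
Unit clause (~q5) forces q5 = 0.
Unit clause (q8) forces q8 = 1.
Unit clause (~q3) forces q3 = 0.
But (q3) is also a unit clause — contradiction.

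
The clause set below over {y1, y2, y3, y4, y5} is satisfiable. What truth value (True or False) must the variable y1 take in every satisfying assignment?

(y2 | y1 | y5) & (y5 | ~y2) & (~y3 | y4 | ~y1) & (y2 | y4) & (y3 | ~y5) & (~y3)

True

Suppose y1 = 0.
The clause (~y3) is unit, so y3 = 0.
The clause (~y5) is unit, so y5 = 0.
The clause (y2) is unit, so y2 = 1.
That conflicts with the unit clause (~y2).
So every satisfying assignment has y1 = True.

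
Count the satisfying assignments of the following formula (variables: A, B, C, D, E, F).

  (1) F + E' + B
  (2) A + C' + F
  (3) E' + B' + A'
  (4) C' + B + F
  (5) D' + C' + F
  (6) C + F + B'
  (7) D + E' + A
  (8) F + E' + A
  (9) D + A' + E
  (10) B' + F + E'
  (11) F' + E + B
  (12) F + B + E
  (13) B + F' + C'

11

There are 2^6 = 64 truth assignments over (A, B, C, D, E, F).
Split on E. With E = 1, the clauses containing E are satisfied and E' drops from the rest; 5 of the 2^5 = 32 assignments to the other variables satisfy what remains.
With E = 0, by the same count on the reduced clause set, 6 assignments work.
(One model: A=F, B=F, C=F, D=T, E=T, F=T.)
Total: 5 + 6 = 11.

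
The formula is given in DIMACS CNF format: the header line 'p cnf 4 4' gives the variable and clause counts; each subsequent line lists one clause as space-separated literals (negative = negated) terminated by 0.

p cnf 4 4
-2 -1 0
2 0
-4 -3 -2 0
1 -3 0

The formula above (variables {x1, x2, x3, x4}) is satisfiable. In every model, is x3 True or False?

Suppose x3 = True.
Unit clause (x2) forces x2 = True.
Unit clause (¬x1) forces x1 = False.
Now (x1) is unsatisfied and unit — conflict.
So every satisfying assignment has x3 = False.

False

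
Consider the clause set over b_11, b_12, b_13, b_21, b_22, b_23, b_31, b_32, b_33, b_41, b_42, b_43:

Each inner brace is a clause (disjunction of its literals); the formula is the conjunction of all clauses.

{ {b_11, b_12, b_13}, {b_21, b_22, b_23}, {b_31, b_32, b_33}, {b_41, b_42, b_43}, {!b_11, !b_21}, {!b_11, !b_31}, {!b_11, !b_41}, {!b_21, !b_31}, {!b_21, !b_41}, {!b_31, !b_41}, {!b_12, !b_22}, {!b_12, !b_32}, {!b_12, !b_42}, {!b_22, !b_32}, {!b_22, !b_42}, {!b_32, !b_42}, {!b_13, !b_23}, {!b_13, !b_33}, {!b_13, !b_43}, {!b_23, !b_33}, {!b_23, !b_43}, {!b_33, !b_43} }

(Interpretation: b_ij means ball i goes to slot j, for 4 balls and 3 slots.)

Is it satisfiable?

Suppose b_11 = false.
Suppose b_12 = true.
The clause (!b_22) is unit, so b_22 = false.
The clause (!b_32) is unit, so b_32 = false.
The clause (!b_42) is unit, so b_42 = false.
Suppose b_21 = true.
The clause (!b_31) is unit, so b_31 = false.
The clause (b_33) is unit, so b_33 = true.
The clause (!b_41) is unit, so b_41 = false.
The clause (b_43) is unit, so b_43 = true.
Now (!b_43) is unsatisfied and unit — conflict.
Backtrack on b_21: now try b_21 = false.
The clause (b_23) is unit, so b_23 = true.
The clause (!b_13) is unit, so b_13 = false.
The clause (!b_33) is unit, so b_33 = false.
The clause (b_31) is unit, so b_31 = true.
The clause (!b_41) is unit, so b_41 = false.
The clause (b_43) is unit, so b_43 = true.
Now (!b_43) is unsatisfied and unit — conflict.
Either choice for b_21 ends in contradiction.
Backtrack on b_12: now try b_12 = false.
The clause (b_13) is unit, so b_13 = true.
The clause (!b_23) is unit, so b_23 = false.
The clause (!b_33) is unit, so b_33 = false.
The clause (!b_43) is unit, so b_43 = false.
Suppose b_21 = true.
The clause (!b_31) is unit, so b_31 = false.
The clause (b_32) is unit, so b_32 = true.
The clause (!b_41) is unit, so b_41 = false.
The clause (b_42) is unit, so b_42 = true.
Now (!b_42) is unsatisfied and unit — conflict.
Backtrack on b_21: now try b_21 = false.
The clause (b_22) is unit, so b_22 = true.
The clause (!b_32) is unit, so b_32 = false.
The clause (b_31) is unit, so b_31 = true.
The clause (!b_41) is unit, so b_41 = false.
The clause (b_42) is unit, so b_42 = true.
Now (!b_42) is unsatisfied and unit — conflict.
Either choice for b_21 ends in contradiction.
Either choice for b_12 ends in contradiction.
Backtrack on b_11: now try b_11 = true.
The clause (!b_21) is unit, so b_21 = false.
The clause (!b_31) is unit, so b_31 = false.
The clause (!b_41) is unit, so b_41 = false.
Suppose b_22 = true.
The clause (!b_12) is unit, so b_12 = false.
The clause (!b_32) is unit, so b_32 = false.
The clause (b_33) is unit, so b_33 = true.
The clause (!b_42) is unit, so b_42 = false.
The clause (b_43) is unit, so b_43 = true.
Now (!b_43) is unsatisfied and unit — conflict.
Backtrack on b_22: now try b_22 = false.
The clause (b_23) is unit, so b_23 = true.
The clause (!b_13) is unit, so b_13 = false.
The clause (!b_33) is unit, so b_33 = false.
The clause (b_32) is unit, so b_32 = true.
The clause (!b_12) is unit, so b_12 = false.
The clause (!b_42) is unit, so b_42 = false.
The clause (b_43) is unit, so b_43 = true.
Now (!b_43) is unsatisfied and unit — conflict.
Either choice for b_22 ends in contradiction.
Either choice for b_11 ends in contradiction.
No assignment satisfies every clause.

No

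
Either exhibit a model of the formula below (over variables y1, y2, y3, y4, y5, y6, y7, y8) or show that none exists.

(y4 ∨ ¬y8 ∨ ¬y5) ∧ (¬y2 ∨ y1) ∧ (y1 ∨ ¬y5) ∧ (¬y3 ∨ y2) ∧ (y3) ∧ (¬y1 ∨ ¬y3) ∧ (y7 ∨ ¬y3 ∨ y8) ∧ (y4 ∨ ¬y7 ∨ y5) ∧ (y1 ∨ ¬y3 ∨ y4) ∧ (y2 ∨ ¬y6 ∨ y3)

From the singleton clause (y3), y3 = True.
From the singleton clause (y2), y2 = True.
From the singleton clause (y1), y1 = True.
Now (¬y1) is unsatisfied and unit — conflict.

UNSATISFIABLE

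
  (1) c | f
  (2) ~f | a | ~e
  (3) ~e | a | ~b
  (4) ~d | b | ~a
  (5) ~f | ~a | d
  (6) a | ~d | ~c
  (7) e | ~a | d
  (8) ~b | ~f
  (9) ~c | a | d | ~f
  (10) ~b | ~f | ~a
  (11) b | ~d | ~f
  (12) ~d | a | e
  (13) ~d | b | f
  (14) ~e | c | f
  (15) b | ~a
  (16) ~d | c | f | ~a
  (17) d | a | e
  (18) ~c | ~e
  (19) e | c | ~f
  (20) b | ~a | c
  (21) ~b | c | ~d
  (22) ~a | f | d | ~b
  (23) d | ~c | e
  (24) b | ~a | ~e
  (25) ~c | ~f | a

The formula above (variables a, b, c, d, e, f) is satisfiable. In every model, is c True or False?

True

Suppose c = 0.
(f) alone gives f = 1.
(~b) alone gives b = 0.
(~d) alone gives d = 0.
(~a) alone gives a = 0.
(~e) alone gives e = 0.
That conflicts with the unit clause (e).
So every satisfying assignment has c = True.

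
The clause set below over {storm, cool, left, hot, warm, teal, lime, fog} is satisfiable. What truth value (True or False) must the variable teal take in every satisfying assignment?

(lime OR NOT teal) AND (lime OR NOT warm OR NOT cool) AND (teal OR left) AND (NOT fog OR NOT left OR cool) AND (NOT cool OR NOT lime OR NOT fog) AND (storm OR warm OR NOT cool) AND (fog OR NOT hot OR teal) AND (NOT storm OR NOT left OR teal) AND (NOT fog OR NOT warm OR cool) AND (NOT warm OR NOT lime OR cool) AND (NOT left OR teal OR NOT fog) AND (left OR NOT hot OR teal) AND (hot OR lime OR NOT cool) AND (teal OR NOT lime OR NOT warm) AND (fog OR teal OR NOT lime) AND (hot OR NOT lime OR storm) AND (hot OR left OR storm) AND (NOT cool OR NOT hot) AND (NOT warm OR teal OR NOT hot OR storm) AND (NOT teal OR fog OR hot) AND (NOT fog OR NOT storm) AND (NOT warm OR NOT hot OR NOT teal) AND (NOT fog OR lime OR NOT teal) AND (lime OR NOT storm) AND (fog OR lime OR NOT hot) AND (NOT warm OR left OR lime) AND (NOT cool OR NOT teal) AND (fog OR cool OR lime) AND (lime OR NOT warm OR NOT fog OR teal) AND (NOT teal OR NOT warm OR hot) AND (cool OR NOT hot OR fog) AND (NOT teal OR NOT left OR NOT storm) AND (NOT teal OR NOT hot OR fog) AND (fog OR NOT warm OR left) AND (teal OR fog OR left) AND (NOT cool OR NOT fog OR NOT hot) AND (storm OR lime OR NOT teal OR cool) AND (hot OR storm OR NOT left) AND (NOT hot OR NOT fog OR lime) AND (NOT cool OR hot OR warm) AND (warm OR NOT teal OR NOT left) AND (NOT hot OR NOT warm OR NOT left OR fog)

Suppose teal = false.
From the singleton clause (left), left = true.
From the singleton clause (NOT storm), storm = false.
From the singleton clause (NOT fog), fog = false.
From the singleton clause (NOT hot), hot = false.
That conflicts with the unit clause (hot).
So every satisfying assignment has teal = True.

True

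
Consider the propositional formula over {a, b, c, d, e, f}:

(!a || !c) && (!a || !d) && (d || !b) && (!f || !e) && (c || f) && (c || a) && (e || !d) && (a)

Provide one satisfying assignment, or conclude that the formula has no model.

The clause (a) is unit, so a = true.
The clause (!c) is unit, so c = false.
The clause (!d) is unit, so d = false.
The clause (!b) is unit, so b = false.
The clause (f) is unit, so f = true.
The clause (!e) is unit, so e = false.
This assignment satisfies each clause.

a: true,  b: false,  c: false,  d: false,  e: false,  f: true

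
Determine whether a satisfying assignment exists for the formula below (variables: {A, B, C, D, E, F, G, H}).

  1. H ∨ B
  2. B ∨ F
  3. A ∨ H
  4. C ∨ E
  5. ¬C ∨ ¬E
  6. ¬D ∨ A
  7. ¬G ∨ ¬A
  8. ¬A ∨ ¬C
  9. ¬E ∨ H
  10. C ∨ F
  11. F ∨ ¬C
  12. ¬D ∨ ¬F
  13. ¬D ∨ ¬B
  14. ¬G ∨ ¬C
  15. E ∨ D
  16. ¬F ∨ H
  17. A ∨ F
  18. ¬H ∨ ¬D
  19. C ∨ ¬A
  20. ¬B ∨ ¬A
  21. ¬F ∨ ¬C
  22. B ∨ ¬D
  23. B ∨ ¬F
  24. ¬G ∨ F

Branch on H: set H = True.
The clause (¬D) is unit, so D = False.
The clause (E) is unit, so E = True.
The clause (¬C) is unit, so C = False.
The clause (F) is unit, so F = True.
The clause (¬A) is unit, so A = False.
The clause (B) is unit, so B = True.
All clauses hold; G can take either value.
A satisfying assignment: A: False, B: True, C: False, D: False, E: True, F: True, G: True, H: True.

Yes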